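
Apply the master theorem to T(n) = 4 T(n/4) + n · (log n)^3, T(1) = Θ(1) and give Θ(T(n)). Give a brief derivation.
T(n) = Θ(n · (log n)^4)

Here log_4 4 = 1 and f(n) = n · (log n)^3 = Θ(n^(log_4 4) · (log n)^3). This is the extended Case 2 of the master theorem (f matches the critical exponent up to log factors), giving T(n) = Θ(n^(log_4 4) · (log n)^(3+1)) = Θ(n · (log n)^4).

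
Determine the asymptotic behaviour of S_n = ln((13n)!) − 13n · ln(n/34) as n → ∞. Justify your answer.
S_n ~ 13n · (ln 442 − 1) + O(ln n)

Stirling: ln((13n)!) = 13n ln(13n) − 13n + O(ln n).
  S_n = 13n ln(13n) − 13n − 13n ln(n/34) + O(ln n)
      = 13n ln(13n) − 13n ln n + 13n ln 34 − 13n + O(ln n)
      = 13n ln 13 + 13n ln 34 − 13n + O(ln n)
      = 13n (ln 442 − 1) + O(ln n).
Numerically ln(442) − 1 ≈ 5.0913.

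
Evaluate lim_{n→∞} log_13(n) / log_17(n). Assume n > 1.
lim = ln(17) / ln(13) = log_13(17)

Change of base: log_13(n) = ln n / ln 13 and log_17(n) = ln n / ln 17. The ratio is (ln n / ln 13) · (ln 17 / ln n) = ln 17 / ln 13, a constant independent of n. So the limit is ln 17 / ln 13 = log_13(17).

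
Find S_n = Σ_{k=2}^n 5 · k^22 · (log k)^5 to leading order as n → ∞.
S_n ~ 5 · n^23 · (log n)^5 / 23

By integral comparison, S_n = ∫_1^n 5 · x^22 · (log x)^5 dx + O(n^22 · (log n)^5). For the integral, the leading term of ∫_1^n x^22 (log x)^5 dx is n^23/23 · (log n)^5 (by repeated integration by parts; each step lowers the log-exponent and produces a relatively O(1/log n) correction). Hence S_n ~ 5 · n^23 · (log n)^5 / 23.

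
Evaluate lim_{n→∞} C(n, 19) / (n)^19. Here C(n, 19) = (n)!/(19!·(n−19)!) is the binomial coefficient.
lim = 1/19! = 1/121645100408832000

With N = n → ∞: C(N, 19) / N^19 = [N(N−1)…(N−18)] / (19! · N^19) = (1/19!) · 1 · (1 − 1/n) · … · (1 − 18/n). Each factor → 1 as N → ∞, so the limit is 1/19! = 1/121645100408832000.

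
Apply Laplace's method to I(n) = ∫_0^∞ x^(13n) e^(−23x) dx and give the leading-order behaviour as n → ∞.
I(n) ~ (sqrt(2π·13n) / 23) · (13n/(23e))^(13n)

Write the integrand as exp(13n ln x − 23x) and set f(x) = 13n ln x − 23x. Then f'(x) = 13n/x − 23 = 0 at x* = 13n/23, and f''(x*) = −13n/x*^2 = −23^2/(13n). Laplace's method (interior maximum) gives
  I(n) ~ e^(f(x*)) · sqrt(2π / |f''(x*)|)
        = exp(13n ln(13n/23) − 13n) · sqrt(2π · 13n / 23^2)
        = (13n/23)^(13n) e^(−13n) · sqrt(2π·13n) / 23
        = (sqrt(2π·13n) / 23) · (13n/(23e))^(13n).
This matches Γ(13n+1)/23^(13n+1) with Stirling applied to Γ.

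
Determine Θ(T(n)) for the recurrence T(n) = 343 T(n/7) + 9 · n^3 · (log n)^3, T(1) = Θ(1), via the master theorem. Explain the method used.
T(n) = Θ(n^3 · (log n)^4)

Here log_7 343 = 3 and f(n) = 9 · n^3 · (log n)^3 = Θ(n^(log_7 343) · (log n)^3). This is the extended Case 2 of the master theorem (f matches the critical exponent up to log factors), giving T(n) = Θ(n^(log_7 343) · (log n)^(3+1)) = Θ(n^3 · (log n)^4).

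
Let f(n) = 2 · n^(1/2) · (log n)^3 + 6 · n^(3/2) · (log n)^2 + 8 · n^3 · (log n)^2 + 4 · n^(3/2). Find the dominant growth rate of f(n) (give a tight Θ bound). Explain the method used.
f(n) ∈ Θ(n^3 · (log n)^2)

Compare the terms by growth order. For large n, n^a · (log n)^b dominates n^a' · (log n)^b' iff a > a', or (a = a' and b > b'). Ranking the 4 terms shows the dominant one is 8 · n^3 · (log n)^2. Hence f(n) ∈ Θ(n^3 · (log n)^2).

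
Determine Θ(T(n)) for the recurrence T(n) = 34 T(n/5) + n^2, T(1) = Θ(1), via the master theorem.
T(n) = Θ(n^(log_5 34))

Master theorem: compare f(n) = n^2 to n^(log_5 34) where log_5 34 ≈ 2.191. Since 2 < log_5 34, we have f(n) = O(n^(log_5 34 − ε)) for some ε > 0 — Case 1. Hence T(n) = Θ(n^(log_5 34)).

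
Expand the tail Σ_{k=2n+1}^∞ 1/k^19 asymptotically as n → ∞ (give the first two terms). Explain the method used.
Σ_{k>2n} 1/k^19 = 1/(18 · (2n)^18) − 1/(2 · (2n)^19) + O(1/(2n)^20)

Compare to the integral: ∫_{2n}^∞ x^(−19) dx = [−x^(−18)/18]_{2n}^∞ = 1/((19−1)·(2n)^18). The Euler-Maclaurin correction adds −f(2n)/2 = −1/(2·(2n)^19). Euler-Maclaurin then gives
  Σ_{k>2n} 1/k^19 = ∫_{2n}^∞ dx/x^19 − 1/(2·(2n)^19) + O(1/(2n)^20).
(Equivalently this is ζ(19) − Σ_{k≤2n} 1/k^19.)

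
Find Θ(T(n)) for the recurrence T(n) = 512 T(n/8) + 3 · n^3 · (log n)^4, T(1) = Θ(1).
T(n) = Θ(n^3 · (log n)^5)

Here log_8 512 = 3 and f(n) = 3 · n^3 · (log n)^4 = Θ(n^(log_8 512) · (log n)^4). This is the extended Case 2 of the master theorem (f matches the critical exponent up to log factors), giving T(n) = Θ(n^(log_8 512) · (log n)^(4+1)) = Θ(n^3 · (log n)^5).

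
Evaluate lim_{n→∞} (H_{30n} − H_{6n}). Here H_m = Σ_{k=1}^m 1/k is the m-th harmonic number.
lim = ln(30/6) = ln 5

Euler-Maclaurin gives H_m = ln m + γ + 1/(2m) + O(1/m^2). The γ and O(1/m) terms cancel in the difference:
  H_{30n} − H_{6n} = ln(30n) − ln(6n) + O(1/n) = ln(30/6) + O(1/n).
Hence the limit is ln(30/6) = ln 5.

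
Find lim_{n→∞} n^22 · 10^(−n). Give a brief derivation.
lim = 0

Exponentials with base > 1 dominate every fixed polynomial: for any fixed c, n^c / 10^n → 0 as n → ∞ (e.g. by the ratio test, or by writing 10^n = e^(n ln 10) and noting e^(n ln 10) / n^c → ∞). Hence n^22 · 10^(−n) = n^22 / 10^n → 0.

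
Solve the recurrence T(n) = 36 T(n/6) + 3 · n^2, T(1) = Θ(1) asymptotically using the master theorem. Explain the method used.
T(n) = Θ(n^2 log n)

log_6 36 = 2, and f(n) = 3 · n^2 = Θ(n^(log_6 36)). This is Case 2 of the master theorem: T(n) = Θ(f(n) · log n) = Θ(n^2 log n).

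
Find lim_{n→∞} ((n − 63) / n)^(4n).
lim = e^(−252)

Rewrite as (1 − 63/n)^(4n). By the standard limit (1 + x/n)^n → e^x, we have (1 − 63/n)^n → e^(−63), and raising to the 4th power gives e^(−252).
More precisely, ln[(1 − 63/n)^(4n)] = 4n · ln(1 − 63/n) = 4n · (-63/n + O(1/n^2)) = -252 + O(1/n) → -252.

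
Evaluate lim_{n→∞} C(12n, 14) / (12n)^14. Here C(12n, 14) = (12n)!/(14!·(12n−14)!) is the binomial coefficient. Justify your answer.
lim = 1/14! = 1/87178291200

With N = 12n → ∞: C(N, 14) / N^14 = [N(N−1)…(N−13)] / (14! · N^14) = (1/14!) · 1 · (1 − 1/(12n)) · … · (1 − 13/(12n)). Each factor → 1 as N → ∞, so the limit is 1/14! = 1/87178291200.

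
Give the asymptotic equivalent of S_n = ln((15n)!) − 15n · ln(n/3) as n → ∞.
S_n ~ 15n · (ln 45 − 1) + O(ln n)

Stirling: ln((15n)!) = 15n ln(15n) − 15n + O(ln n).
  S_n = 15n ln(15n) − 15n − 15n ln(n/3) + O(ln n)
      = 15n ln(15n) − 15n ln n + 15n ln 3 − 15n + O(ln n)
      = 15n ln 15 + 15n ln 3 − 15n + O(ln n)
      = 15n (ln 45 − 1) + O(ln n).
Numerically ln(45) − 1 ≈ 2.8067.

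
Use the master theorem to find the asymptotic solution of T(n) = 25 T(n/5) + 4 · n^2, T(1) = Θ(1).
T(n) = Θ(n^2 log n)

log_5 25 = 2, and f(n) = 4 · n^2 = Θ(n^(log_5 25)). This is Case 2 of the master theorem: T(n) = Θ(f(n) · log n) = Θ(n^2 log n).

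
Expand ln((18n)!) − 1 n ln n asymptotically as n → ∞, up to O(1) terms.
ln((18n)!) − 1 n ln n = 17 n ln n + 18(ln 18 − 1) n + (1/2) ln(2π·18n) + O(1/n)

Stirling: ln((18n)!) = 18n ln(18n) − 18n + (1/2) ln(2π·18n) + O(1/n).
Expand 18n ln(18n) = 18n (ln n + ln 18) = 18n ln n + 18n ln 18.
Subtract 1n ln n: leading term is (18 − 1) n ln n = 17 n ln n. The next term is 18n ln 18 − 18n = 18(ln 18 − 1) n. Then the (1/2) ln(2π·18n) correction.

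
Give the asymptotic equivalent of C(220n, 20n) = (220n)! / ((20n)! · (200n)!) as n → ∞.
C(220n, 20n) ~ (285311670611/10000000000)^(20n) · sqrt(11/(20π·20n))

Write N = 20n. Apply Stirling to each factorial:
  (11N)! ~ sqrt(2π·11N) · (11N/e)^(11N),
  N! ~ sqrt(2π N) · (N/e)^N,
  (10N)! ~ sqrt(2π·10N) · (10N/e)^(10N).
The exponential factors combine to (11N)^(11N) / (N^N · (10N)^(10N)) = 11^(11N)/10^(10N) = (11^11/10^10)^N = (285311670611/10000000000)^N.
The square-root prefactors combine to sqrt(2π·11N) / (sqrt(2π N)·sqrt(2π·10N)) = sqrt(11 / (2π·10·N)) = sqrt(11/(20π·20n)).
Substituting N = 20n: C(220n, 20n) ~ (285311670611/10000000000)^(20n) · sqrt(11/(20π·20n)).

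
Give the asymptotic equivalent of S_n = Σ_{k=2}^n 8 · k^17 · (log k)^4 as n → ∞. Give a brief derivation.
S_n ~ 4 · n^18 · (log n)^4 / 9

By integral comparison, S_n = ∫_1^n 8 · x^17 · (log x)^4 dx + O(n^17 · (log n)^4). For the integral, the leading term of ∫_1^n x^17 (log x)^4 dx is n^18/18 · (log n)^4 (by repeated integration by parts; each step lowers the log-exponent and produces a relatively O(1/log n) correction). Hence S_n ~ 4 · n^18 · (log n)^4 / 9.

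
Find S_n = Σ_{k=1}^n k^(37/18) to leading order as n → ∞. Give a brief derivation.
S_n ~ (18/55) · n^(55/18)

Integral comparison: Σ_{k=1}^n k^(37/18) = ∫_0^n x^(37/18) dx + O(n^(37/18)). The integral is n^(1 + 37/18) / (1 + 37/18) = n^((37+18)/18) / ((37+18)/18) = (18/55) · n^(55/18).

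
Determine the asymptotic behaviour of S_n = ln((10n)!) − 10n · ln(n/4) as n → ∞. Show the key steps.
S_n ~ 10n · (ln 40 − 1) + O(ln n)

Stirling: ln((10n)!) = 10n ln(10n) − 10n + O(ln n).
  S_n = 10n ln(10n) − 10n − 10n ln(n/4) + O(ln n)
      = 10n ln(10n) − 10n ln n + 10n ln 4 − 10n + O(ln n)
      = 10n ln 10 + 10n ln 4 − 10n + O(ln n)
      = 10n (ln 40 − 1) + O(ln n).
Numerically ln(40) − 1 ≈ 2.6889.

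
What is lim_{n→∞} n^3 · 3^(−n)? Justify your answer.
lim = 0

Exponentials with base > 1 dominate every fixed polynomial: for any fixed c, n^c / 3^n → 0 as n → ∞ (e.g. by the ratio test, or by writing 3^n = e^(n ln 3) and noting e^(n ln 3) / n^c → ∞). Hence n^3 · 3^(−n) = n^3 / 3^n → 0.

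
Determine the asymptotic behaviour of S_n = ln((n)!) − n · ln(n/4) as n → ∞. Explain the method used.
S_n ~ n · (ln 4 − 1) + O(ln n)

Stirling: ln((n)!) = n ln(n) − n + O(ln n).
  S_n = n ln(n) − n − n ln(n/4) + O(ln n)
      = n ln(n) − n ln n + n ln 4 − n + O(ln n)
      = n ln 4 − n + O(ln n)
      = n (ln 4 − 1) + O(ln n).
Numerically ln(4) − 1 ≈ 0.3863.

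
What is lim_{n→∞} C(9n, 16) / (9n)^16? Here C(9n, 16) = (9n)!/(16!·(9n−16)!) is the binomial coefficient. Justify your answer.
lim = 1/16! = 1/20922789888000

With N = 9n → ∞: C(N, 16) / N^16 = [N(N−1)…(N−15)] / (16! · N^16) = (1/16!) · 1 · (1 − 1/(9n)) · … · (1 − 15/(9n)). Each factor → 1 as N → ∞, so the limit is 1/16! = 1/20922789888000.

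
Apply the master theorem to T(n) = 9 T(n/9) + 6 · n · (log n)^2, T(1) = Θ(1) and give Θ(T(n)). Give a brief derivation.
T(n) = Θ(n · (log n)^3)

Here log_9 9 = 1 and f(n) = 6 · n · (log n)^2 = Θ(n^(log_9 9) · (log n)^2). This is the extended Case 2 of the master theorem (f matches the critical exponent up to log factors), giving T(n) = Θ(n^(log_9 9) · (log n)^(2+1)) = Θ(n · (log n)^3).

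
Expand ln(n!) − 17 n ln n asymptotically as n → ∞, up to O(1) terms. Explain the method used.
ln(n!) − 17 n ln n = −16 n ln n − n + (1/2) ln(2π n) + O(1/n)

Stirling: ln((n)!) = n ln(n) − n + (1/2) ln(2π·n) + O(1/n).
Here n ln(n) = n ln n.
Subtract 17n ln n: leading term is (1 − 17) n ln n = −16 n ln n. The next term is −n. Then the (1/2) ln(2π·n) correction.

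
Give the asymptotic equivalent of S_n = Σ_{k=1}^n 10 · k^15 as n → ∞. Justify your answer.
S_n ~ 5 · n^16 / 8

By integral comparison (Euler-Maclaurin), Σ_{k=1}^n 10 · k^15 = 10 · ∫_0^n x^15 dx + O(n^15) = 10 · n^16/16 = 5 · n^16 / 8 + O(n^15). (Equivalently, Faulhaber's formula gives the same leading term.)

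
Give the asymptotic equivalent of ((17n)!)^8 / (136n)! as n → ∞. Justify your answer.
((17n)!)^8/(136n)! ~ ((2π·17n)^(7/2) / sqrt(8)) · 8^(−8·17n)  →  0

Write N = 17n. Stirling: N! ~ sqrt(2π N)(N/e)^N and (8N)! ~ sqrt(2π·8N)·(8N/e)^(8N).
  (N!)^8/(8N)! ~ (2π N)^(8/2) (N/e)^(8N) / [sqrt(2π·8N) (8N/e)^(8N)]
     = (2π N)^(8/2) / sqrt(2π·8N) · (N/(8N))^(8N)
     = (2π N)^((8−1)/2) / sqrt(8) · 8^(−8N).
Since 8^8 > 1, the factor 8^(−8N) decays exponentially, so the ratio → 0. Substituting N = 17n gives the stated form.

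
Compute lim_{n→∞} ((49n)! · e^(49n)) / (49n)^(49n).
lim = ∞

Stirling: (49n)! ~ sqrt(2π·49n) · (49n/e)^(49n). Hence
  (49n)! · e^(49n) / (49n)^(49n) ~ sqrt(2π·49n) = sqrt(2π·49) · sqrt(n) → ∞.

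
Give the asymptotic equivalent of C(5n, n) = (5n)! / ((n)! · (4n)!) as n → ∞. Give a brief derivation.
C(5n, n) ~ (3125/256)^(n) · sqrt(5/(8π·n))

Write N = n. Apply Stirling to each factorial:
  (5N)! ~ sqrt(2π·5N) · (5N/e)^(5N),
  N! ~ sqrt(2π N) · (N/e)^N,
  (4N)! ~ sqrt(2π·4N) · (4N/e)^(4N).
The exponential factors combine to (5N)^(5N) / (N^N · (4N)^(4N)) = 5^(5N)/4^(4N) = (5^5/4^4)^N = (3125/256)^N.
The square-root prefactors combine to sqrt(2π·5N) / (sqrt(2π N)·sqrt(2π·4N)) = sqrt(5 / (2π·4·N)) = sqrt(5/(8π·n)).
Substituting N = n: C(5n, n) ~ (3125/256)^(n) · sqrt(5/(8π·n)).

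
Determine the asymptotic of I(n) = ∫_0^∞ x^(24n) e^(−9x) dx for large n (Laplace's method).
I(n) ~ (sqrt(2π·24n) / 9) · (24n/(9e))^(24n)

Write the integrand as exp(24n ln x − 9x) and set f(x) = 24n ln x − 9x. Then f'(x) = 24n/x − 9 = 0 at x* = 24n/9, and f''(x*) = −24n/x*^2 = −9^2/(24n). Laplace's method (interior maximum) gives
  I(n) ~ e^(f(x*)) · sqrt(2π / |f''(x*)|)
        = exp(24n ln(24n/9) − 24n) · sqrt(2π · 24n / 9^2)
        = (24n/9)^(24n) e^(−24n) · sqrt(2π·24n) / 9
        = (sqrt(2π·24n) / 9) · (24n/(9e))^(24n).
This matches Γ(24n+1)/9^(24n+1) with Stirling applied to Γ.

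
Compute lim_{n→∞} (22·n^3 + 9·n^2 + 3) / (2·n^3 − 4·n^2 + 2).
lim = 22/2 = 11

For large n the leading n^3 terms dominate both numerator and denominator. Dividing top and bottom by n^3, every other term tends to 0, leaving 22/2 = 11.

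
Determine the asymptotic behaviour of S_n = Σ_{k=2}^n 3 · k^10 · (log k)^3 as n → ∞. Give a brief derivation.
S_n ~ 3 · n^11 · (log n)^3 / 11

By integral comparison, S_n = ∫_1^n 3 · x^10 · (log x)^3 dx + O(n^10 · (log n)^3). For the integral, the leading term of ∫_1^n x^10 (log x)^3 dx is n^11/11 · (log n)^3 (by repeated integration by parts; each step lowers the log-exponent and produces a relatively O(1/log n) correction). Hence S_n ~ 3 · n^11 · (log n)^3 / 11.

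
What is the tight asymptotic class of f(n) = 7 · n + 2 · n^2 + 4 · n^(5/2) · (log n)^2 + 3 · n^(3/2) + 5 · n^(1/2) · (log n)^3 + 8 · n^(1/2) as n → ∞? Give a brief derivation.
f(n) ∈ Θ(n^(5/2) · (log n)^2)

Compare the terms by growth order. For large n, n^a · (log n)^b dominates n^a' · (log n)^b' iff a > a', or (a = a' and b > b'). Ranking the 6 terms shows the dominant one is 4 · n^(5/2) · (log n)^2. Hence f(n) ∈ Θ(n^(5/2) · (log n)^2).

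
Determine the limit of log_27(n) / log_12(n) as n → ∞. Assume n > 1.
lim = ln(12) / ln(27) = log_27(12)

Change of base: log_27(n) = ln n / ln 27 and log_12(n) = ln n / ln 12. The ratio is (ln n / ln 27) · (ln 12 / ln n) = ln 12 / ln 27, a constant independent of n. So the limit is ln 12 / ln 27 = log_27(12).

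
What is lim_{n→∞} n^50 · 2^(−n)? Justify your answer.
lim = 0

Exponentials with base > 1 dominate every fixed polynomial: for any fixed c, n^c / 2^n → 0 as n → ∞ (e.g. by the ratio test, or by writing 2^n = e^(n ln 2) and noting e^(n ln 2) / n^c → ∞). Hence n^50 · 2^(−n) = n^50 / 2^n → 0.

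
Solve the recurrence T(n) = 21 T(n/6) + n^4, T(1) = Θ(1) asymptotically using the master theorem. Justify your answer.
T(n) = Θ(n^4)

log_6 21 ≈ 1.699. f(n) = n^4 dominates n^(log_6 21) since 4 > 1.699, and the regularity condition a·f(n/b) = 21·(n/6)^4 = (21/1296)·n^4 ≤ c·f(n) holds with c = 21/1296 ≈ 0.0162 < 1. So this is Case 3: T(n) = Θ(f(n)) = Θ(n^4).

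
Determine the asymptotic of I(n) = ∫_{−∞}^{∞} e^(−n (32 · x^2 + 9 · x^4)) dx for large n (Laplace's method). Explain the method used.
I(n) ~ sqrt(π/(32n))

φ(x) = 32 · x^2 + 9 · x^4 has its unique global minimum at x* = 0 (since φ'(x) = 64x + 36x^3 = 0 only at x = 0 for real x with both coefficients positive, and φ → ∞ as |x| → ∞). At x* = 0, φ(0) = 0 and φ''(0) = 64. Laplace's method then gives
  I(n) ~ sqrt(2π / (n · φ''(0))) · e^(−n φ(0)) = sqrt(2π / (64n)) = sqrt(π/(32n)).
The 9 · x^4 term contributes only at subleading order (an O(1/n) relative correction).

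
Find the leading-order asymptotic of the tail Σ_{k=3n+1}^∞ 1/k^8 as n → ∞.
Σ_{k>3n} 1/k^8 ~ 1/(7 · (3n)^7)

Compare to the integral: ∫_{3n}^∞ x^(−8) dx = [−x^(−7)/7]_{3n}^∞ = 1/((8−1)·(3n)^7). Euler-Maclaurin then gives
  Σ_{k>3n} 1/k^8 = ∫_{3n}^∞ dx/x^8 − 1/(2·(3n)^8) + O(1/(3n)^9).
(Equivalently this is ζ(8) − Σ_{k≤3n} 1/k^8.)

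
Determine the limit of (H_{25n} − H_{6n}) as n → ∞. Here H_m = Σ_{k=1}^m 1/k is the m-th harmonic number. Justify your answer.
lim = ln(25/6)

Euler-Maclaurin gives H_m = ln m + γ + 1/(2m) + O(1/m^2). The γ and O(1/m) terms cancel in the difference:
  H_{25n} − H_{6n} = ln(25n) − ln(6n) + O(1/n) = ln(25/6) + O(1/n).
Hence the limit is ln(25/6).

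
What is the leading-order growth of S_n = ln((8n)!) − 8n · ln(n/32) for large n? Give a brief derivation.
S_n ~ 8n · (ln 256 − 1) + O(ln n)

Stirling: ln((8n)!) = 8n ln(8n) − 8n + O(ln n).
  S_n = 8n ln(8n) − 8n − 8n ln(n/32) + O(ln n)
      = 8n ln(8n) − 8n ln n + 8n ln 32 − 8n + O(ln n)
      = 8n ln 8 + 8n ln 32 − 8n + O(ln n)
      = 8n (ln 256 − 1) + O(ln n).
Numerically ln(256) − 1 ≈ 4.5452.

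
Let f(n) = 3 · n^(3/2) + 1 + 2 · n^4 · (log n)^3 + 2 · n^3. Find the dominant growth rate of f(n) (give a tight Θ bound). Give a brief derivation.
f(n) ∈ Θ(n^4 · (log n)^3)

Compare the terms by growth order. For large n, n^a · (log n)^b dominates n^a' · (log n)^b' iff a > a', or (a = a' and b > b'). Ranking the 4 terms shows the dominant one is 2 · n^4 · (log n)^3. Hence f(n) ∈ Θ(n^4 · (log n)^3).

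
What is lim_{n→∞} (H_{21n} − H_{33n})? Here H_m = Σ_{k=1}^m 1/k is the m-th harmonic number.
lim = ln(21/33) = ln(7/11)

Euler-Maclaurin gives H_m = ln m + γ + 1/(2m) + O(1/m^2). The γ and O(1/m) terms cancel in the difference:
  H_{21n} − H_{33n} = ln(21n) − ln(33n) + O(1/n) = ln(21/33) + O(1/n).
Hence the limit is ln(21/33) = ln(7/11).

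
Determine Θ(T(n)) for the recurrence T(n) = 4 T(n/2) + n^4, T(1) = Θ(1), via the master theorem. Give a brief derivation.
T(n) = Θ(n^4)

log_2 4 ≈ 2.000. f(n) = n^4 dominates n^(log_2 4) since 4 > 2.000, and the regularity condition a·f(n/b) = 4·(n/2)^4 = (4/16)·n^4 ≤ c·f(n) holds with c = 4/16 ≈ 0.25 < 1. So this is Case 3: T(n) = Θ(f(n)) = Θ(n^4).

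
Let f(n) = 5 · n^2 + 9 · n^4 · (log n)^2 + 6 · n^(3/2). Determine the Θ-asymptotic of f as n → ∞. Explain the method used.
f(n) ∈ Θ(n^4 · (log n)^2)

Compare the terms by growth order. For large n, n^a · (log n)^b dominates n^a' · (log n)^b' iff a > a', or (a = a' and b > b'). Ranking the 3 terms shows the dominant one is 9 · n^4 · (log n)^2. Hence f(n) ∈ Θ(n^4 · (log n)^2).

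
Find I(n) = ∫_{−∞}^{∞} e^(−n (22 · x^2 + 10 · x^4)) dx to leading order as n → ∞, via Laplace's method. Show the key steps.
I(n) ~ sqrt(π/(22n))

φ(x) = 22 · x^2 + 10 · x^4 has its unique global minimum at x* = 0 (since φ'(x) = 44x + 40x^3 = 0 only at x = 0 for real x with both coefficients positive, and φ → ∞ as |x| → ∞). At x* = 0, φ(0) = 0 and φ''(0) = 44. Laplace's method then gives
  I(n) ~ sqrt(2π / (n · φ''(0))) · e^(−n φ(0)) = sqrt(2π / (44n)) = sqrt(π/(22n)).
The 10 · x^4 term contributes only at subleading order (an O(1/n) relative correction).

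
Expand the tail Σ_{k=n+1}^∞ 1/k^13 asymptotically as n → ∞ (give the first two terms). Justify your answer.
Σ_{k>n} 1/k^13 = 1/(12 · n^12) − 1/(2 · n^13) + O(1/n^14)

Compare to the integral: ∫_{n}^∞ x^(−13) dx = [−x^(−12)/12]_{n}^∞ = 1/((13−1)·n^12). The Euler-Maclaurin correction adds −f(n)/2 = −1/(2·n^13). Euler-Maclaurin then gives
  Σ_{k>n} 1/k^13 = ∫_{n}^∞ dx/x^13 − 1/(2·n^13) + O(1/n^14).
(Equivalently this is ζ(13) − Σ_{k≤n} 1/k^13.)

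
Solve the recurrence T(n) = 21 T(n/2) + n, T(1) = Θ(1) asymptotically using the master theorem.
T(n) = Θ(n^(log_2 21))

Master theorem: compare f(n) = n to n^(log_2 21) where log_2 21 ≈ 4.392. Since 1 < log_2 21, we have f(n) = O(n^(log_2 21 − ε)) for some ε > 0 — Case 1. Hence T(n) = Θ(n^(log_2 21)).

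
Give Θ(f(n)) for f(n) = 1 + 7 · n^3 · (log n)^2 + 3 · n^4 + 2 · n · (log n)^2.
f(n) ∈ Θ(n^4)

Compare the terms by growth order. For large n, n^a · (log n)^b dominates n^a' · (log n)^b' iff a > a', or (a = a' and b > b'). Ranking the 4 terms shows the dominant one is 3 · n^4. Hence f(n) ∈ Θ(n^4).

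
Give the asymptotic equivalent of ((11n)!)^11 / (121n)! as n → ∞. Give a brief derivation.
((11n)!)^11/(121n)! ~ ((2π·11n)^(10/2) / sqrt(11)) · 11^(−11·11n)  →  0

Write N = 11n. Stirling: N! ~ sqrt(2π N)(N/e)^N and (11N)! ~ sqrt(2π·11N)·(11N/e)^(11N).
  (N!)^11/(11N)! ~ (2π N)^(11/2) (N/e)^(11N) / [sqrt(2π·11N) (11N/e)^(11N)]
     = (2π N)^(11/2) / sqrt(2π·11N) · (N/(11N))^(11N)
     = (2π N)^((11−1)/2) / sqrt(11) · 11^(−11N).
Since 11^11 > 1, the factor 11^(−11N) decays exponentially, so the ratio → 0. Substituting N = 11n gives the stated form.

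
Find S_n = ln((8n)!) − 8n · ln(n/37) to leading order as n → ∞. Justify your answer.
S_n ~ 8n · (ln 296 − 1) + O(ln n)

Stirling: ln((8n)!) = 8n ln(8n) − 8n + O(ln n).
  S_n = 8n ln(8n) − 8n − 8n ln(n/37) + O(ln n)
      = 8n ln(8n) − 8n ln n + 8n ln 37 − 8n + O(ln n)
      = 8n ln 8 + 8n ln 37 − 8n + O(ln n)
      = 8n (ln 296 − 1) + O(ln n).
Numerically ln(296) − 1 ≈ 4.6904.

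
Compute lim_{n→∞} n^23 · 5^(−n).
lim = 0

Exponentials with base > 1 dominate every fixed polynomial: for any fixed c, n^c / 5^n → 0 as n → ∞ (e.g. by the ratio test, or by writing 5^n = e^(n ln 5) and noting e^(n ln 5) / n^c → ∞). Hence n^23 · 5^(−n) = n^23 / 5^n → 0.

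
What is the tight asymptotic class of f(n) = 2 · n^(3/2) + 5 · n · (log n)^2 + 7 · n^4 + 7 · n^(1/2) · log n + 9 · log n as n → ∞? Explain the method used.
f(n) ∈ Θ(n^4)

Compare the terms by growth order. For large n, n^a · (log n)^b dominates n^a' · (log n)^b' iff a > a', or (a = a' and b > b'). Ranking the 5 terms shows the dominant one is 7 · n^4. Hence f(n) ∈ Θ(n^4).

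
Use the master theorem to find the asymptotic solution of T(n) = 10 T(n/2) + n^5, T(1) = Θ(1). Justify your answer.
T(n) = Θ(n^5)

log_2 10 ≈ 3.322. f(n) = n^5 dominates n^(log_2 10) since 5 > 3.322, and the regularity condition a·f(n/b) = 10·(n/2)^5 = (10/32)·n^5 ≤ c·f(n) holds with c = 10/32 ≈ 0.312 < 1. So this is Case 3: T(n) = Θ(f(n)) = Θ(n^5).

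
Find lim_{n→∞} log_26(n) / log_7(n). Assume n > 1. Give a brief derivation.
lim = ln(7) / ln(26) = log_26(7)

Change of base: log_26(n) = ln n / ln 26 and log_7(n) = ln n / ln 7. The ratio is (ln n / ln 26) · (ln 7 / ln n) = ln 7 / ln 26, a constant independent of n. So the limit is ln 7 / ln 26 = log_26(7).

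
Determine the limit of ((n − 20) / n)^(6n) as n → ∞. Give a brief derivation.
lim = e^(−120)

Rewrite as (1 − 20/n)^(6n). By the standard limit (1 + x/n)^n → e^x, we have (1 − 20/n)^n → e^(−20), and raising to the 6th power gives e^(−120).
More precisely, ln[(1 − 20/n)^(6n)] = 6n · ln(1 − 20/n) = 6n · (-20/n + O(1/n^2)) = -120 + O(1/n) → -120.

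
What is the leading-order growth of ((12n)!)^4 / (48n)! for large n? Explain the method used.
((12n)!)^4/(48n)! ~ ((2π·12n)^(3/2) / 2) · 4^(−4·12n)  →  0

Write N = 12n. Stirling: N! ~ sqrt(2π N)(N/e)^N and (4N)! ~ sqrt(2π·4N)·(4N/e)^(4N).
  (N!)^4/(4N)! ~ (2π N)^(4/2) (N/e)^(4N) / [sqrt(2π·4N) (4N/e)^(4N)]
     = (2π N)^(4/2) / sqrt(2π·4N) · (N/(4N))^(4N)
     = (2π N)^((4−1)/2) / 2 · 4^(−4N).
Since 4^4 > 1, the factor 4^(−4N) decays exponentially, so the ratio → 0. Substituting N = 12n gives the stated form.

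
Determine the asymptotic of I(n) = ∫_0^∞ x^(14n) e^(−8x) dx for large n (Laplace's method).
I(n) ~ (sqrt(2π·14n) / 8) · (14n/(8e))^(14n)

Write the integrand as exp(14n ln x − 8x) and set f(x) = 14n ln x − 8x. Then f'(x) = 14n/x − 8 = 0 at x* = 14n/8, and f''(x*) = −14n/x*^2 = −8^2/(14n). Laplace's method (interior maximum) gives
  I(n) ~ e^(f(x*)) · sqrt(2π / |f''(x*)|)
        = exp(14n ln(14n/8) − 14n) · sqrt(2π · 14n / 8^2)
        = (14n/8)^(14n) e^(−14n) · sqrt(2π·14n) / 8
        = (sqrt(2π·14n) / 8) · (14n/(8e))^(14n).
This matches Γ(14n+1)/8^(14n+1) with Stirling applied to Γ.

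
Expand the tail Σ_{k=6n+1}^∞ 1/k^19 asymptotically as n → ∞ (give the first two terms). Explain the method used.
Σ_{k>6n} 1/k^19 = 1/(18 · (6n)^18) − 1/(2 · (6n)^19) + O(1/(6n)^20)

Compare to the integral: ∫_{6n}^∞ x^(−19) dx = [−x^(−18)/18]_{6n}^∞ = 1/((19−1)·(6n)^18). The Euler-Maclaurin correction adds −f(6n)/2 = −1/(2·(6n)^19). Euler-Maclaurin then gives
  Σ_{k>6n} 1/k^19 = ∫_{6n}^∞ dx/x^19 − 1/(2·(6n)^19) + O(1/(6n)^20).
(Equivalently this is ζ(19) − Σ_{k≤6n} 1/k^19.)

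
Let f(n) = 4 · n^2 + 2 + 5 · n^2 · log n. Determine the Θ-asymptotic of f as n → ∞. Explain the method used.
f(n) ∈ Θ(n^2 · log n)

Compare the terms by growth order. For large n, n^a · (log n)^b dominates n^a' · (log n)^b' iff a > a', or (a = a' and b > b'). Ranking the 3 terms shows the dominant one is 5 · n^2 · log n. Hence f(n) ∈ Θ(n^2 · log n).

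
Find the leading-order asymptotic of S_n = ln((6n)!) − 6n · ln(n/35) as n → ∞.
S_n ~ 6n · (ln 210 − 1) + O(ln n)

Stirling: ln((6n)!) = 6n ln(6n) − 6n + O(ln n).
  S_n = 6n ln(6n) − 6n − 6n ln(n/35) + O(ln n)
      = 6n ln(6n) − 6n ln n + 6n ln 35 − 6n + O(ln n)
      = 6n ln 6 + 6n ln 35 − 6n + O(ln n)
      = 6n (ln 210 − 1) + O(ln n).
Numerically ln(210) − 1 ≈ 4.3471.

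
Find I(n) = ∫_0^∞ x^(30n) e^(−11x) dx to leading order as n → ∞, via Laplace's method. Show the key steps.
I(n) ~ (sqrt(2π·30n) / 11) · (30n/(11e))^(30n)

Write the integrand as exp(30n ln x − 11x) and set f(x) = 30n ln x − 11x. Then f'(x) = 30n/x − 11 = 0 at x* = 30n/11, and f''(x*) = −30n/x*^2 = −11^2/(30n). Laplace's method (interior maximum) gives
  I(n) ~ e^(f(x*)) · sqrt(2π / |f''(x*)|)
        = exp(30n ln(30n/11) − 30n) · sqrt(2π · 30n / 11^2)
        = (30n/11)^(30n) e^(−30n) · sqrt(2π·30n) / 11
        = (sqrt(2π·30n) / 11) · (30n/(11e))^(30n).
This matches Γ(30n+1)/11^(30n+1) with Stirling applied to Γ.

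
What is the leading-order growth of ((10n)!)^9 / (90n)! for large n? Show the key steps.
((10n)!)^9/(90n)! ~ ((2π·10n)^(8/2) / 3) · 9^(−9·10n)  →  0

Write N = 10n. Stirling: N! ~ sqrt(2π N)(N/e)^N and (9N)! ~ sqrt(2π·9N)·(9N/e)^(9N).
  (N!)^9/(9N)! ~ (2π N)^(9/2) (N/e)^(9N) / [sqrt(2π·9N) (9N/e)^(9N)]
     = (2π N)^(9/2) / sqrt(2π·9N) · (N/(9N))^(9N)
     = (2π N)^((9−1)/2) / 3 · 9^(−9N).
Since 9^9 > 1, the factor 9^(−9N) decays exponentially, so the ratio → 0. Substituting N = 10n gives the stated form.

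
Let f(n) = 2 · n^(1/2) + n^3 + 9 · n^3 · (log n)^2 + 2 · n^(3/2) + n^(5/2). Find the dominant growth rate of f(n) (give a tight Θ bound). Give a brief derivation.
f(n) ∈ Θ(n^3 · (log n)^2)

Compare the terms by growth order. For large n, n^a · (log n)^b dominates n^a' · (log n)^b' iff a > a', or (a = a' and b > b'). Ranking the 5 terms shows the dominant one is 9 · n^3 · (log n)^2. Hence f(n) ∈ Θ(n^3 · (log n)^2).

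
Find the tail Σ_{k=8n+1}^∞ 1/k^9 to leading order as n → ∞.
Σ_{k>8n} 1/k^9 ~ 1/(8 · (8n)^8)

Compare to the integral: ∫_{8n}^∞ x^(−9) dx = [−x^(−8)/8]_{8n}^∞ = 1/((9−1)·(8n)^8). Euler-Maclaurin then gives
  Σ_{k>8n} 1/k^9 = ∫_{8n}^∞ dx/x^9 − 1/(2·(8n)^9) + O(1/(8n)^10).
(Equivalently this is ζ(9) − Σ_{k≤8n} 1/k^9.)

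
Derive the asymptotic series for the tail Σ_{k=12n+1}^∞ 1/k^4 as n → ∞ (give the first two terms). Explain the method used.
Σ_{k>12n} 1/k^4 = 1/(3 · (12n)^3) − 1/(2 · (12n)^4) + O(1/(12n)^5)

Compare to the integral: ∫_{12n}^∞ x^(−4) dx = [−x^(−3)/3]_{12n}^∞ = 1/((4−1)·(12n)^3). The Euler-Maclaurin correction adds −f(12n)/2 = −1/(2·(12n)^4). Euler-Maclaurin then gives
  Σ_{k>12n} 1/k^4 = ∫_{12n}^∞ dx/x^4 − 1/(2·(12n)^4) + O(1/(12n)^5).
(Equivalently this is ζ(4) − Σ_{k≤12n} 1/k^4.)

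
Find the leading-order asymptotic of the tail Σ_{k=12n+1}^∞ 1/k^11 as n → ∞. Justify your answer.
Σ_{k>12n} 1/k^11 ~ 1/(10 · (12n)^10)

Compare to the integral: ∫_{12n}^∞ x^(−11) dx = [−x^(−10)/10]_{12n}^∞ = 1/((11−1)·(12n)^10). Euler-Maclaurin then gives
  Σ_{k>12n} 1/k^11 = ∫_{12n}^∞ dx/x^11 − 1/(2·(12n)^11) + O(1/(12n)^12).
(Equivalently this is ζ(11) − Σ_{k≤12n} 1/k^11.)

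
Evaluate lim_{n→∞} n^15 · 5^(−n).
lim = 0

Exponentials with base > 1 dominate every fixed polynomial: for any fixed c, n^c / 5^n → 0 as n → ∞ (e.g. by the ratio test, or by writing 5^n = e^(n ln 5) and noting e^(n ln 5) / n^c → ∞). Hence n^15 · 5^(−n) = n^15 / 5^n → 0.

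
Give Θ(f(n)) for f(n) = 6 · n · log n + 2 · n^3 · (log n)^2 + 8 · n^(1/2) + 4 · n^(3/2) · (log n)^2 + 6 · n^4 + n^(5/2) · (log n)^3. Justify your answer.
f(n) ∈ Θ(n^4)

Compare the terms by growth order. For large n, n^a · (log n)^b dominates n^a' · (log n)^b' iff a > a', or (a = a' and b > b'). Ranking the 6 terms shows the dominant one is 6 · n^4. Hence f(n) ∈ Θ(n^4).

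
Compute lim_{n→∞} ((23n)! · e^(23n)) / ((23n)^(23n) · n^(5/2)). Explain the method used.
lim = 0

Stirling: (23n)! ~ sqrt(2π·23n) · (23n/e)^(23n). Hence
  (23n)! · e^(23n) / (23n)^(23n) ~ sqrt(2π·23n).
Dividing by n^(5/2): sqrt(2π·23n) / n^(5/2) = sqrt(2π·23) · n^((1−5)/2), so the expression behaves like sqrt(2π·23) · n^((1−5)/2) → 0.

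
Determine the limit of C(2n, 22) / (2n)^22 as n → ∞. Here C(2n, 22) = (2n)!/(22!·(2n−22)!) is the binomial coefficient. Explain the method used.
lim = 1/22! = 1/1124000727777607680000

With N = 2n → ∞: C(N, 22) / N^22 = [N(N−1)…(N−21)] / (22! · N^22) = (1/22!) · 1 · (1 − 1/(2n)) · … · (1 − 21/(2n)). Each factor → 1 as N → ∞, so the limit is 1/22! = 1/1124000727777607680000.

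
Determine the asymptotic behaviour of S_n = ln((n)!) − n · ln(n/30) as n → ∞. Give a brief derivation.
S_n ~ n · (ln 30 − 1) + O(ln n)

Stirling: ln((n)!) = n ln(n) − n + O(ln n).
  S_n = n ln(n) − n − n ln(n/30) + O(ln n)
      = n ln(n) − n ln n + n ln 30 − n + O(ln n)
      = n ln 30 − n + O(ln n)
      = n (ln 30 − 1) + O(ln n).
Numerically ln(30) − 1 ≈ 2.4012.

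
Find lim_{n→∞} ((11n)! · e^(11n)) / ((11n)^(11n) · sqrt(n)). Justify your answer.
lim = sqrt(2π·11)

Stirling: (11n)! ~ sqrt(2π·11n) · (11n/e)^(11n). Hence
  (11n)! · e^(11n) / (11n)^(11n) ~ sqrt(2π·11n).
Dividing by sqrt(n): sqrt(2π·11n) / sqrt(n) = sqrt(2π·11) · n^((1−1)/2), so the limit is sqrt(2π·11).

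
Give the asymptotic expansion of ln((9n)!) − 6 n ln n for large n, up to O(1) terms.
ln((9n)!) − 6 n ln n = 3 n ln n + 9(ln 9 − 1) n + (1/2) ln(2π·9n) + O(1/n)

Stirling: ln((9n)!) = 9n ln(9n) − 9n + (1/2) ln(2π·9n) + O(1/n).
Expand 9n ln(9n) = 9n (ln n + ln 9) = 9n ln n + 9n ln 9.
Subtract 6n ln n: leading term is (9 − 6) n ln n = 3 n ln n. The next term is 9n ln 9 − 9n = 9(ln 9 − 1) n. Then the (1/2) ln(2π·9n) correction.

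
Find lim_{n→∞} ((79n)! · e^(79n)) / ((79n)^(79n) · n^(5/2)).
lim = 0

Stirling: (79n)! ~ sqrt(2π·79n) · (79n/e)^(79n). Hence
  (79n)! · e^(79n) / (79n)^(79n) ~ sqrt(2π·79n).
Dividing by n^(5/2): sqrt(2π·79n) / n^(5/2) = sqrt(2π·79) · n^((1−5)/2), so the expression behaves like sqrt(2π·79) · n^((1−5)/2) → 0.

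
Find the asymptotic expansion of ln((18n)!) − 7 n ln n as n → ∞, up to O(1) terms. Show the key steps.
ln((18n)!) − 7 n ln n = 11 n ln n + 18(ln 18 − 1) n + (1/2) ln(2π·18n) + O(1/n)

Stirling: ln((18n)!) = 18n ln(18n) − 18n + (1/2) ln(2π·18n) + O(1/n).
Expand 18n ln(18n) = 18n (ln n + ln 18) = 18n ln n + 18n ln 18.
Subtract 7n ln n: leading term is (18 − 7) n ln n = 11 n ln n. The next term is 18n ln 18 − 18n = 18(ln 18 − 1) n. Then the (1/2) ln(2π·18n) correction.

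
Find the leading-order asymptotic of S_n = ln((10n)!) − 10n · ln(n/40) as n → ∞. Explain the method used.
S_n ~ 10n · (ln 400 − 1) + O(ln n)

Stirling: ln((10n)!) = 10n ln(10n) − 10n + O(ln n).
  S_n = 10n ln(10n) − 10n − 10n ln(n/40) + O(ln n)
      = 10n ln(10n) − 10n ln n + 10n ln 40 − 10n + O(ln n)
      = 10n ln 10 + 10n ln 40 − 10n + O(ln n)
      = 10n (ln 400 − 1) + O(ln n).
Numerically ln(400) − 1 ≈ 4.9915.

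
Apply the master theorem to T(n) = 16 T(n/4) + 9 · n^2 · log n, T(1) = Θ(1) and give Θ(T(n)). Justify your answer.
T(n) = Θ(n^2 · (log n)^2)

Here log_4 16 = 2 and f(n) = 9 · n^2 · log n = Θ(n^(log_4 16) · (log n)^1). This is the extended Case 2 of the master theorem (f matches the critical exponent up to log factors), giving T(n) = Θ(n^(log_4 16) · (log n)^(1+1)) = Θ(n^2 · (log n)^2).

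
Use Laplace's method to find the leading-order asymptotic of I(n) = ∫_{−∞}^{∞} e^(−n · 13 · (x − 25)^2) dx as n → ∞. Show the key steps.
I(n) = sqrt(π/(13n))

Here φ(x) = 13 · (x − 25)^2 has its unique minimum at x* = 25 with φ(x*) = 0 and φ''(x*) = 26. Laplace's method gives
  I(n) ~ e^(−n φ(x*)) · sqrt(2π / (n · φ''(x*))) = sqrt(2π / (26n)) = sqrt(π/(13n)).
This is exact: substituting u = (x − 25)·sqrt(13n) gives I(n) = (1/sqrt(13n)) ∫_{−∞}^{∞} e^(−u^2) du = sqrt(π/(13n)).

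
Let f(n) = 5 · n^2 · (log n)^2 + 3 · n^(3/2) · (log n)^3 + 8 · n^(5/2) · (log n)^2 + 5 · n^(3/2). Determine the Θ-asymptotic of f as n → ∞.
f(n) ∈ Θ(n^(5/2) · (log n)^2)

Compare the terms by growth order. For large n, n^a · (log n)^b dominates n^a' · (log n)^b' iff a > a', or (a = a' and b > b'). Ranking the 4 terms shows the dominant one is 8 · n^(5/2) · (log n)^2. Hence f(n) ∈ Θ(n^(5/2) · (log n)^2).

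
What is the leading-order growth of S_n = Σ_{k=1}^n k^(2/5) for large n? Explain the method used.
S_n ~ (5/7) · n^(7/5)

Integral comparison: Σ_{k=1}^n k^(2/5) = ∫_0^n x^(2/5) dx + O(n^(2/5)). The integral is n^(1 + 2/5) / (1 + 2/5) = n^((2+5)/5) / ((2+5)/5) = (5/7) · n^(7/5).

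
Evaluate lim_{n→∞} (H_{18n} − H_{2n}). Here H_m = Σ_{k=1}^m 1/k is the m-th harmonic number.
lim = ln(18/2) = ln 9

Euler-Maclaurin gives H_m = ln m + γ + 1/(2m) + O(1/m^2). The γ and O(1/m) terms cancel in the difference:
  H_{18n} − H_{2n} = ln(18n) − ln(2n) + O(1/n) = ln(18/2) + O(1/n).
Hence the limit is ln(18/2) = ln 9.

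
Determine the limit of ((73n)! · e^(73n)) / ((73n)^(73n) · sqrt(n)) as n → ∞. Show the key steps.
lim = sqrt(2π·73)

Stirling: (73n)! ~ sqrt(2π·73n) · (73n/e)^(73n). Hence
  (73n)! · e^(73n) / (73n)^(73n) ~ sqrt(2π·73n).
Dividing by sqrt(n): sqrt(2π·73n) / sqrt(n) = sqrt(2π·73) · n^((1−1)/2), so the limit is sqrt(2π·73).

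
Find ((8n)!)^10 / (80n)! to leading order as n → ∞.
((8n)!)^10/(80n)! ~ ((2π·8n)^(9/2) / sqrt(10)) · 10^(−10·8n)  →  0

Write N = 8n. Stirling: N! ~ sqrt(2π N)(N/e)^N and (10N)! ~ sqrt(2π·10N)·(10N/e)^(10N).
  (N!)^10/(10N)! ~ (2π N)^(10/2) (N/e)^(10N) / [sqrt(2π·10N) (10N/e)^(10N)]
     = (2π N)^(10/2) / sqrt(2π·10N) · (N/(10N))^(10N)
     = (2π N)^((10−1)/2) / sqrt(10) · 10^(−10N).
Since 10^10 > 1, the factor 10^(−10N) decays exponentially, so the ratio → 0. Substituting N = 8n gives the stated form.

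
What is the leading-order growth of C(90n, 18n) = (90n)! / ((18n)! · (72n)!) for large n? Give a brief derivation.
C(90n, 18n) ~ (3125/256)^(18n) · sqrt(5/(8π·18n))

Write N = 18n. Apply Stirling to each factorial:
  (5N)! ~ sqrt(2π·5N) · (5N/e)^(5N),
  N! ~ sqrt(2π N) · (N/e)^N,
  (4N)! ~ sqrt(2π·4N) · (4N/e)^(4N).
The exponential factors combine to (5N)^(5N) / (N^N · (4N)^(4N)) = 5^(5N)/4^(4N) = (5^5/4^4)^N = (3125/256)^N.
The square-root prefactors combine to sqrt(2π·5N) / (sqrt(2π N)·sqrt(2π·4N)) = sqrt(5 / (2π·4·N)) = sqrt(5/(8π·18n)).
Substituting N = 18n: C(90n, 18n) ~ (3125/256)^(18n) · sqrt(5/(8π·18n)).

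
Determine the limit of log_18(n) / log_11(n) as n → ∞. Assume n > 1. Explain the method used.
lim = ln(11) / ln(18) = log_18(11)

Change of base: log_18(n) = ln n / ln 18 and log_11(n) = ln n / ln 11. The ratio is (ln n / ln 18) · (ln 11 / ln n) = ln 11 / ln 18, a constant independent of n. So the limit is ln 11 / ln 18 = log_18(11).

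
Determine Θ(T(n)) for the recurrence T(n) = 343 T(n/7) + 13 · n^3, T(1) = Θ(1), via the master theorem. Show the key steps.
T(n) = Θ(n^3 log n)

log_7 343 = 3, and f(n) = 13 · n^3 = Θ(n^(log_7 343)). This is Case 2 of the master theorem: T(n) = Θ(f(n) · log n) = Θ(n^3 log n).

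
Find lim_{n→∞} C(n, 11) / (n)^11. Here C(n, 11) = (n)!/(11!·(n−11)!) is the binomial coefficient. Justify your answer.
lim = 1/11! = 1/39916800

With N = n → ∞: C(N, 11) / N^11 = [N(N−1)…(N−10)] / (11! · N^11) = (1/11!) · 1 · (1 − 1/n) · … · (1 − 10/n). Each factor → 1 as N → ∞, so the limit is 1/11! = 1/39916800.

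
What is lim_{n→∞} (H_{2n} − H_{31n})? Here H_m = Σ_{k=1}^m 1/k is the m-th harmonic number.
lim = ln(2/31)

Euler-Maclaurin gives H_m = ln m + γ + 1/(2m) + O(1/m^2). The γ and O(1/m) terms cancel in the difference:
  H_{2n} − H_{31n} = ln(2n) − ln(31n) + O(1/n) = ln(2/31) + O(1/n).
Hence the limit is ln(2/31).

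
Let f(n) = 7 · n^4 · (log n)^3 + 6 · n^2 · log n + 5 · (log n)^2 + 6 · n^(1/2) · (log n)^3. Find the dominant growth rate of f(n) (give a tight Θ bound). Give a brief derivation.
f(n) ∈ Θ(n^4 · (log n)^3)

Compare the terms by growth order. For large n, n^a · (log n)^b dominates n^a' · (log n)^b' iff a > a', or (a = a' and b > b'). Ranking the 4 terms shows the dominant one is 7 · n^4 · (log n)^3. Hence f(n) ∈ Θ(n^4 · (log n)^3).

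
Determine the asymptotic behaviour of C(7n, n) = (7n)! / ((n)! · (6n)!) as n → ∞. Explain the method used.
C(7n, n) ~ (823543/46656)^(n) · sqrt(7/(12π·n))

Write N = n. Apply Stirling to each factorial:
  (7N)! ~ sqrt(2π·7N) · (7N/e)^(7N),
  N! ~ sqrt(2π N) · (N/e)^N,
  (6N)! ~ sqrt(2π·6N) · (6N/e)^(6N).
The exponential factors combine to (7N)^(7N) / (N^N · (6N)^(6N)) = 7^(7N)/6^(6N) = (7^7/6^6)^N = (823543/46656)^N.
The square-root prefactors combine to sqrt(2π·7N) / (sqrt(2π N)·sqrt(2π·6N)) = sqrt(7 / (2π·6·N)) = sqrt(7/(12π·n)).
Substituting N = n: C(7n, n) ~ (823543/46656)^(n) · sqrt(7/(12π·n)).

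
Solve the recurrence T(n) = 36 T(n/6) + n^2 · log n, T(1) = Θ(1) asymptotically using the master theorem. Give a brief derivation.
T(n) = Θ(n^2 · (log n)^2)

Here log_6 36 = 2 and f(n) = n^2 · log n = Θ(n^(log_6 36) · (log n)^1). This is the extended Case 2 of the master theorem (f matches the critical exponent up to log factors), giving T(n) = Θ(n^(log_6 36) · (log n)^(1+1)) = Θ(n^2 · (log n)^2).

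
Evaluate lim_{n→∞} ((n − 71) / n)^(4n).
lim = e^(−284)

Rewrite as (1 − 71/n)^(4n). By the standard limit (1 + x/n)^n → e^x, we have (1 − 71/n)^n → e^(−71), and raising to the 4th power gives e^(−284).
More precisely, ln[(1 − 71/n)^(4n)] = 4n · ln(1 − 71/n) = 4n · (-71/n + O(1/n^2)) = -284 + O(1/n) → -284.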